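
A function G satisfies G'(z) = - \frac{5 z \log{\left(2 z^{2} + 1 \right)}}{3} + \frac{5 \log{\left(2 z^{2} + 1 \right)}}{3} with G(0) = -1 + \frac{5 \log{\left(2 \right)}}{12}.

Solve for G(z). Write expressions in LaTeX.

G(z) = - \frac{10 z^{2} \log{\left(2 z^{2} + 1 \right)} - 10 z^{2} - 20 z \log{\left(2 z^{2} + 1 \right)} + 40 z + 5 \log{\left(z^{2} + \frac{1}{2} \right)} - 20 \sqrt{2} \operatorname{atan}{\left(\sqrt{2} z \right)} + 12}{12}

Integrate term by term and add the pieces.
A general antiderivative is \frac{5 z^{2}}{6} - \frac{10 z}{3} + \left(- \frac{5 z^{2}}{6} + \frac{5 z}{3}\right) \log{\left(2 z^{2} + 1 \right)} - \frac{5 \log{\left(z^{2} + \frac{1}{2} \right)}}{12} + \frac{5 \sqrt{2} \operatorname{atan}{\left(\sqrt{2} z \right)}}{3} + C.
The condition gives C = -1 + \frac{5 \log{\left(2 \right)}}{12} - (\frac{5 \log{\left(2 \right)}}{12}) = -1.
So G(z) = - \frac{10 z^{2} \log{\left(2 z^{2} + 1 \right)} - 10 z^{2} - 20 z \log{\left(2 z^{2} + 1 \right)} + 40 z + 5 \log{\left(z^{2} + \frac{1}{2} \right)} - 20 \sqrt{2} \operatorname{atan}{\left(\sqrt{2} z \right)} + 12}{12}.
Check: d/dz[- \frac{10 z^{2} \log{\left(2 z^{2} + 1 \right)} - 10 z^{2} - 20 z \log{\left(2 z^{2} + 1 \right)} + 40 z + 5 \log{\left(z^{2} + \frac{1}{2} \right)} - 20 \sqrt{2} \operatorname{atan}{\left(\sqrt{2} z \right)} + 12}{12}] = - \frac{5 z \log{\left(2 z^{2} + 1 \right)}}{3} + \frac{5 \log{\left(2 z^{2} + 1 \right)}}{3} = G'(z).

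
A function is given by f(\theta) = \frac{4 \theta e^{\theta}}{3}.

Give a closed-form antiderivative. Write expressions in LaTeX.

An antiderivative is F(\theta) = \frac{4 \theta e^{\theta}}{3} - \frac{4 e^{\theta}}{3}.

Recognize the product-rule pattern: f = u'v + uv' with u = \frac{4 \theta}{3} - \frac{4}{3}, v = e^{\theta}, so integration by parts undoes it.
Check: d/d\theta[\frac{4 \theta e^{\theta}}{3} - \frac{4 e^{\theta}}{3}] = \frac{4 \theta e^{\theta}}{3} = f(\theta).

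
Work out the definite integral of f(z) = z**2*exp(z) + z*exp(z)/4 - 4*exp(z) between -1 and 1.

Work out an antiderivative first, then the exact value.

Antiderivative: F(z) = z**2*exp(z) - 7*z*exp(z)/4 - 9*exp(z)/4; value = -3*exp(1) - exp(-1)/2

f has the shape u'v + uv' for u = z**2 - 7*z/4 - 9/4 and v = exp(z) — it is the derivative of the product u*v.
F(z) = z**2*exp(z) - 7*z*exp(z)/4 - 9*exp(z)/4 is an antiderivative of f.
Check: d/dz[z**2*exp(z) - 7*z*exp(z)/4 - 9*exp(z)/4] = z**2*exp(z) + z*exp(z)/4 - 4*exp(z) = f(z).
F(1) = -3*exp(1); F(-1) = exp(-1)/2.
Integral = F(1) - F(-1) = -3*exp(1) - exp(-1)/2.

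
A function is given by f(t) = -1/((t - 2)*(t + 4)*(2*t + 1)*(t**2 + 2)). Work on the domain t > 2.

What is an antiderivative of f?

An antiderivative is F(t) = (-21*log(t - 2) + 96*log(t + 1/2) - 5*log(t + 4) - 35*log(t**2 + 2) + 35*sqrt(2)*atan(sqrt(2)*t/2))/3780.

Factor the denominator ((t - 2)*(t + 4)*(2*t + 1)*(t**2 + 2)) and decompose: f = -(t - 1)/(54*(t**2 + 2)) + 16/(315*(2*t + 1)) - 1/(756*(t + 4)) - 1/(180*(t - 2)); each piece integrates to a log, atan, or power term.
Check: d/dt[(-21*log(t - 2) + 96*log(t + 1/2) - 5*log(t + 4) - 35*log(t**2 + 2) + 35*sqrt(2)*atan(sqrt(2)*t/2))/3780] = -1/(2*t**5 + 5*t**4 - 10*t**3 + 2*t**2 - 28*t - 16), which equals f(t).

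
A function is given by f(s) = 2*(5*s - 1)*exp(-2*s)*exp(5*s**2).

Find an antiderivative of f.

The substitution u = 5*s**2 - 2*s works: f is exactly (dF/du)*(du/ds) for that inner function.
Check: d/ds[exp(-2*s)*exp(5*s**2)] = (10*s*exp(5*s**2) - 2*exp(5*s**2))*exp(-2*s), which equals f(s).

An antiderivative is F(s) = exp(-2*s)*exp(5*s**2).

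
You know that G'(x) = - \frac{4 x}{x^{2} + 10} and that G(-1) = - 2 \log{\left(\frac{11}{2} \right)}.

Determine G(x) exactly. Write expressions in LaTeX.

G(x) = - 2 \log{\left(\frac{x^{2}}{2} + 5 \right)}

G'(x) matches the chain-rule pattern g'(h)*h' with inner function h(x) = \frac{x^{2}}{2} + 5; substituting u = h(x) collapses the integral.
A general antiderivative is - 2 \log{\left(\frac{x^{2}}{2} + 5 \right)} + C.
The condition gives C = - 2 \log{\left(\frac{11}{2} \right)} - (- 2 \log{\left(\frac{11}{2} \right)}) = 0.
So G(x) = - 2 \log{\left(\frac{x^{2}}{2} + 5 \right)}.
Check: d/dx[- 2 \log{\left(\frac{x^{2}}{2} + 5 \right)}] = - \frac{4 x}{x^{2} + 10} = G'(x).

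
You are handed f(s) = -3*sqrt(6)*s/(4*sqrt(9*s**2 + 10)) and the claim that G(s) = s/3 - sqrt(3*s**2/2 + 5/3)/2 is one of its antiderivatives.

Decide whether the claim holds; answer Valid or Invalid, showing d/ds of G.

Invalid: d/ds[G] - f = 1/3, which is not 0.

d/ds[G] = (-9*sqrt(6)*s + 4*sqrt(9*s**2 + 10))/(12*sqrt(9*s**2 + 10))
d/ds[G] - f(s) = 1/3 != 0.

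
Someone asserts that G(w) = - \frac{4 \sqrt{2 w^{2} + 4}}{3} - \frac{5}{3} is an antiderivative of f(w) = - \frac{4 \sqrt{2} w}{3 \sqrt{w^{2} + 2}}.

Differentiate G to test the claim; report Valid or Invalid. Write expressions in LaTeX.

d/dw[G] = - \frac{4 \sqrt{2} w}{3 \sqrt{w^{2} + 2}}
This equals f(w) exactly, so the claim holds.

Valid - the claim checks out under differentiation.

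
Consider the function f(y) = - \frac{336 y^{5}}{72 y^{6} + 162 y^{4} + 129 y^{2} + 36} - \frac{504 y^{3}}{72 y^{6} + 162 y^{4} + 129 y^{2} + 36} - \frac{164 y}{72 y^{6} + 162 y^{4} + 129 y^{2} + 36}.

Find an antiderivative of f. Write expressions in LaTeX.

The integrand splits into summands that can be handled one at a time.
Check: d/dy[\frac{5 \log{\left(4 y^{2} + 3 \right)}}{3} - 2 \log{\left(y^{4} + \frac{3 y^{2}}{2} + \frac{2}{3} \right)}] = \frac{- 336 y^{5} - 504 y^{3} - 164 y}{72 y^{6} + 162 y^{4} + 129 y^{2} + 36}, which equals f(y).

An antiderivative is F(y) = \frac{5 \log{\left(4 y^{2} + 3 \right)}}{3} - 2 \log{\left(y^{4} + \frac{3 y^{2}}{2} + \frac{2}{3} \right)}.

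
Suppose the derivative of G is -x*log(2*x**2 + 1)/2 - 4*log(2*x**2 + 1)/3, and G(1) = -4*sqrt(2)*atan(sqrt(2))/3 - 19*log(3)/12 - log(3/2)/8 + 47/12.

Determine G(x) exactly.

G(x) = -x**2*log(2*x**2 + 1)/4 + x**2/4 - 4*x*log(2*x**2 + 1)/3 + 8*x/3 - log(x**2 + 1/2)/8 - 4*sqrt(2)*atan(sqrt(2)*x)/3 + 1

The integrand splits into summands that can be handled one at a time.
A general antiderivative is x**2/4 + 8*x/3 + (-x**2/4 - 4*x/3)*log(2*x**2 + 1) - log(x**2 + 1/2)/8 - 4*sqrt(2)*atan(sqrt(2)*x)/3 + C.
The condition gives C = -4*sqrt(2)*atan(sqrt(2))/3 - 19*log(3)/12 - log(3/2)/8 + 47/12 - (-4*sqrt(2)*atan(sqrt(2))/3 - 19*log(3)/12 - log(3/2)/8 + 35/12) = 1.
So G(x) = -x**2*log(2*x**2 + 1)/4 + x**2/4 - 4*x*log(2*x**2 + 1)/3 + 8*x/3 - log(x**2 + 1/2)/8 - 4*sqrt(2)*atan(sqrt(2)*x)/3 + 1.
Check: d/dx[-x**2*log(2*x**2 + 1)/4 + x**2/4 - 4*x*log(2*x**2 + 1)/3 + 8*x/3 - log(x**2 + 1/2)/8 - 4*sqrt(2)*atan(sqrt(2)*x)/3 + 1] = -x*log(2*x**2 + 1)/2 - 4*log(2*x**2 + 1)/3 = G'(x).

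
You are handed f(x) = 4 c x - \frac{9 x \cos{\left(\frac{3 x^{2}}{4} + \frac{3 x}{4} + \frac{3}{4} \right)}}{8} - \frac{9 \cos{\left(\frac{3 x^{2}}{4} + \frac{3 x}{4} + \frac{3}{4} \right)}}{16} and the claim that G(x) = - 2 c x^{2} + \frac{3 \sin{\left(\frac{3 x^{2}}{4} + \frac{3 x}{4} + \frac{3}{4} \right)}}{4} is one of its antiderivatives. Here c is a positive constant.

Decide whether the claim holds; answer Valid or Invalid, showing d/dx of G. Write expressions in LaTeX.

Invalid: d/dx[G] - f = - 8 c x + \frac{9 x \cos{\left(\frac{3 x^{2}}{4} + \frac{3 x}{4} + \frac{3}{4} \right)}}{4} + \frac{9 \cos{\left(\frac{3 x^{2}}{4} + \frac{3 x}{4} + \frac{3}{4} \right)}}{8}, which is not 0.

d/dx[G] = - 4 c x + \frac{9 x \cos{\left(\frac{3 x^{2}}{4} + \frac{3 x}{4} + \frac{3}{4} \right)}}{8} + \frac{9 \cos{\left(\frac{3 x^{2}}{4} + \frac{3 x}{4} + \frac{3}{4} \right)}}{16}
d/dx[G] - f(x) = - 8 c x + \frac{9 x \cos{\left(\frac{3 x^{2}}{4} + \frac{3 x}{4} + \frac{3}{4} \right)}}{4} + \frac{9 \cos{\left(\frac{3 x^{2}}{4} + \frac{3 x}{4} + \frac{3}{4} \right)}}{8} != 0.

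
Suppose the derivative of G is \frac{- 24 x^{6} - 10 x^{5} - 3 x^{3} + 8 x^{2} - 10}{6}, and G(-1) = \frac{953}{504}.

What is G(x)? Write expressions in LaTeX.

G(x) = - \frac{4 x^{7}}{7} - \frac{5 x^{6}}{18} - \frac{x^{4}}{8} + \frac{4 x^{3}}{9} - \frac{5 x}{3} + \frac{1}{2}

Check a candidate G(x) by differentiating: d/dx[G] must match the given G'(x).
A general antiderivative is - \frac{4 x^{7}}{7} - \frac{5 x^{6}}{18} - \frac{x^{4}}{8} + \frac{4 x^{3}}{9} - \frac{5 x}{3} + C.
The condition gives C = \frac{953}{504} - (\frac{701}{504}) = \frac{1}{2}.
So G(x) = - \frac{4 x^{7}}{7} - \frac{5 x^{6}}{18} - \frac{x^{4}}{8} + \frac{4 x^{3}}{9} - \frac{5 x}{3} + \frac{1}{2}.
Check: d/dx[- \frac{4 x^{7}}{7} - \frac{5 x^{6}}{18} - \frac{x^{4}}{8} + \frac{4 x^{3}}{9} - \frac{5 x}{3} + \frac{1}{2}] = - 4 x^{6} - \frac{5 x^{5}}{3} - \frac{x^{3}}{2} + \frac{4 x^{2}}{3} - \frac{5}{3}, which equals G'(x).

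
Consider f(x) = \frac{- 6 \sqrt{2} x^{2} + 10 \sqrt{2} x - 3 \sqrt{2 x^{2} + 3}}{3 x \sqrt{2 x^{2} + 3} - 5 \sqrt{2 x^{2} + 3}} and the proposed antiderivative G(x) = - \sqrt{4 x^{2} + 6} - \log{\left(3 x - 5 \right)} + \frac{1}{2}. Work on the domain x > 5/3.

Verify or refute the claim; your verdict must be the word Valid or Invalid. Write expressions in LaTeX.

d/dx[G] = \frac{- 6 \sqrt{2} x^{2} + 10 \sqrt{2} x - 3 \sqrt{2 x^{2} + 3}}{3 x \sqrt{2 x^{2} + 3} - 5 \sqrt{2 x^{2} + 3}}
This equals f(x) exactly, so the claim holds.

Valid - differentiating G returns exactly f.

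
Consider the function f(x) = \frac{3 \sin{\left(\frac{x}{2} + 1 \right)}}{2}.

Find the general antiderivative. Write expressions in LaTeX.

F(x) = - 3 \cos{\left(\frac{x}{2} + 1 \right)} + C

Any candidate F(x) must reproduce f(x) exactly when differentiated.
Check: d/dx[- 3 \cos{\left(\frac{x}{2} + 1 \right)}] = \frac{3 \sin{\left(\frac{x}{2} + 1 \right)}}{2} = f(x).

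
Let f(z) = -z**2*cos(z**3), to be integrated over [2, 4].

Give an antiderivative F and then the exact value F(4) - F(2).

Any candidate F(z) must reproduce f(z) exactly when differentiated.
F(z) = -sin(z**3)/3 is an antiderivative of f.
Check: d/dz[-sin(z**3)/3] = -z**2*cos(z**3) = f(z).
F(4) = -sin(64)/3; F(2) = -sin(8)/3.
Integral = F(4) - F(2) = -sin(64)/3 + sin(8)/3.

Antiderivative: F(z) = -sin(z**3)/3; value = -sin(64)/3 + sin(8)/3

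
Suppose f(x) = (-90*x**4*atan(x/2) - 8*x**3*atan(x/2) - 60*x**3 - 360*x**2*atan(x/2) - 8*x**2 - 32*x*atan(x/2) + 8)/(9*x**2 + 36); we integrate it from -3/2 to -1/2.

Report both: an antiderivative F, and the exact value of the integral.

f has the shape u'v + uv' for u = -10*x**3/3 - 4*x**2/9 + 4/9 and v = atan(x/2) — it is the derivative of the product u*v.
F(x) = -2*(15*x**3 + 2*x**2 - 2)*atan(x/2)/9 is an antiderivative of f.
Check: d/dx[-2*(15*x**3 + 2*x**2 - 2)*atan(x/2)/9] = (-90*x**4*atan(x/2) - 8*x**3*atan(x/2) - 60*x**3 - 360*x**2*atan(x/2) - 8*x**2 - 32*x*atan(x/2) + 8)/(9*x**2 + 36) = f(x).
F(-1/2) = -3*atan(1/4)/4; F(-3/2) = -385*atan(3/4)/36.
Integral = F(-1/2) - F(-3/2) = -3*atan(1/4)/4 + 385*atan(3/4)/36.

Antiderivative: F(x) = -2*(15*x**3 + 2*x**2 - 2)*atan(x/2)/9; value = -3*atan(1/4)/4 + 385*atan(3/4)/36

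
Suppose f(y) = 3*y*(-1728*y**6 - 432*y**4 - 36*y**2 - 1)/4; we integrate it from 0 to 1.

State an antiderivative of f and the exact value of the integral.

f matches the chain-rule pattern g'(h)*h' with inner function h(y) = -3*y**2 - 1/4; substituting u = h(y) collapses the integral.
F(y) = -2*(-3*y**2 - 1/4)**4 is an antiderivative of f.
Check: d/dy[-2*(-3*y**2 - 1/4)**4] = -1296*y**7 - 324*y**5 - 27*y**3 - 3*y/4, which equals f(y).
F(1) = -28561/128; F(0) = -1/128.
Integral = F(1) - F(0) = -1785/8.

Antiderivative: F(y) = -2*(-3*y**2 - 1/4)**4; value = -1785/8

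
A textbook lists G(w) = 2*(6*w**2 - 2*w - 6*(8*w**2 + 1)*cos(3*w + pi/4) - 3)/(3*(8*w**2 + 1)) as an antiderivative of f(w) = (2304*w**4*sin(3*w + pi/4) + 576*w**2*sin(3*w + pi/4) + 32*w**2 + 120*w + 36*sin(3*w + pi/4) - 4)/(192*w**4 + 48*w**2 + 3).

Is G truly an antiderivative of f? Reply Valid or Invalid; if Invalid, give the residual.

Valid - the claim checks out under differentiation.

d/dw[G] = (2304*w**4*sin(3*w + pi/4) + 576*w**2*sin(3*w + pi/4) + 32*w**2 + 120*w + 36*sin(3*w + pi/4) - 4)/(192*w**4 + 48*w**2 + 3)
This equals f(w) exactly, so the claim holds.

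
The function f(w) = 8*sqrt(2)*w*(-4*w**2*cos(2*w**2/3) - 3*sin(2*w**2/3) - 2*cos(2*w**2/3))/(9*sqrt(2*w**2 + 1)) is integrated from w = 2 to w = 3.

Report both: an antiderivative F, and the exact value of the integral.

f has the shape u'v + uv' for u = -4*sqrt(4*w**2 + 2)/3 and v = sin(2*w**2/3) — it is the derivative of the product u*v.
F(w) = -4*sqrt(2)*sqrt(2*w**2 + 1)*sin(2*w**2/3)/3 is an antiderivative of f.
Check: d/dw[-4*sqrt(2)*sqrt(2*w**2 + 1)*sin(2*w**2/3)/3] = (-32*sqrt(2)*w**3*cos(2*w**2/3) - 24*sqrt(2)*w*sin(2*w**2/3) - 16*sqrt(2)*w*cos(2*w**2/3))/(9*sqrt(2*w**2 + 1)), which equals f(w).
F(3) = -4*sqrt(38)*sin(6)/3; F(2) = -4*sqrt(2)*sin(8/3).
Integral = F(3) - F(2) = -4*sqrt(38)*sin(6)/3 + 4*sqrt(2)*sin(8/3).

Antiderivative: F(w) = -4*sqrt(2)*sqrt(2*w**2 + 1)*sin(2*w**2/3)/3; value = -4*sqrt(38)*sin(6)/3 + 4*sqrt(2)*sin(8/3)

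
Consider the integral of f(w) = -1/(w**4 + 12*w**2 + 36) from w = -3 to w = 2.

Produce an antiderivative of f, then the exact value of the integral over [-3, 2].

Since d/dw undoes antidifferentiation here, F'(w) = f(w) is required of F(w).
F(w) = (-6*w - sqrt(6)*(w**2 + 6)*atan(sqrt(6)*w/6))/(72*(w**2 + 6)) is an antiderivative of f.
Check: d/dw[(-6*w - sqrt(6)*(w**2 + 6)*atan(sqrt(6)*w/6))/(72*(w**2 + 6))] = -1/(w**4 + 12*w**2 + 36) = f(w).
F(2) = -sqrt(6)*atan(sqrt(6)/3)/72 - 1/60; F(-3) = 1/60 + sqrt(6)*atan(sqrt(6)/2)/72.
Integral = F(2) - F(-3) = -1/30 - sqrt(6)*atan(sqrt(6)/2)/72 - sqrt(6)*atan(sqrt(6)/3)/72.

Antiderivative: F(w) = (-6*w - sqrt(6)*(w**2 + 6)*atan(sqrt(6)*w/6))/(72*(w**2 + 6)); value = -1/30 - sqrt(6)*atan(sqrt(6)/2)/72 - sqrt(6)*atan(sqrt(6)/3)/72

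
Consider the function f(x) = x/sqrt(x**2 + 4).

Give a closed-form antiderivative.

An antiderivative is F(x) = sqrt(x**2 + 4).

f matches the chain-rule pattern g'(h)*h' with inner function h(x) = x**2 + 4; substituting u = h(x) collapses the integral.
Check: d/dx[sqrt(x**2 + 4)] = x/sqrt(x**2 + 4) = f(x).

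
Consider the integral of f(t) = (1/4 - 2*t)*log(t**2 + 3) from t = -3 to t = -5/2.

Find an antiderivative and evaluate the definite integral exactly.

Antiderivative: F(t) = t**2 - t/2 + (-t**2 + t/4)*log(t**2 + 3) - 3*log(t**2 + 3) + sqrt(3)*atan(sqrt(3)*t/3)/2; value = -79*log(37/4)/8 - 3 - sqrt(3)*atan(5*sqrt(3)/6)/2 + sqrt(3)*pi/6 + 51*log(12)/4

Any candidate F(t) must reproduce f(t) exactly when differentiated.
F(t) = t**2 - t/2 + (-t**2 + t/4)*log(t**2 + 3) - 3*log(t**2 + 3) + sqrt(3)*atan(sqrt(3)*t/3)/2 is an antiderivative of f.
Check: d/dt[t**2 - t/2 + (-t**2 + t/4)*log(t**2 + 3) - 3*log(t**2 + 3) + sqrt(3)*atan(sqrt(3)*t/3)/2] = -2*t*log(t**2 + 3) + log(t**2 + 3)/4, which equals f(t).
F(-5/2) = -79*log(37/4)/8 - sqrt(3)*atan(5*sqrt(3)/6)/2 + 15/2; F(-3) = -51*log(12)/4 - sqrt(3)*pi/6 + 21/2.
Integral = F(-5/2) - F(-3) = -79*log(37/4)/8 - 3 - sqrt(3)*atan(5*sqrt(3)/6)/2 + sqrt(3)*pi/6 + 51*log(12)/4.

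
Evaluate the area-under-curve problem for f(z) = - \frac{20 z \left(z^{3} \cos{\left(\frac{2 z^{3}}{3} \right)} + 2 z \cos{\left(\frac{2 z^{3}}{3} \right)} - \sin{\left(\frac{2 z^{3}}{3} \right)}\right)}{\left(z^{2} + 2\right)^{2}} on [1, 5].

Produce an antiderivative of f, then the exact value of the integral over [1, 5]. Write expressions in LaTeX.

Recognize the product-rule pattern: f = u'v + uv' with u = - \frac{5}{\frac{z^{2}}{2} + 1}, v = \sin{\left(\frac{2 z^{3}}{3} \right)}, so integration by parts undoes it.
F(z) = - \frac{10 \sin{\left(\frac{2 z^{3}}{3} \right)}}{z^{2} + 2} is an antiderivative of f.
Check: d/dz[- \frac{10 \sin{\left(\frac{2 z^{3}}{3} \right)}}{z^{2} + 2}] = \frac{- 20 z^{4} \cos{\left(\frac{2 z^{3}}{3} \right)} - 40 z^{2} \cos{\left(\frac{2 z^{3}}{3} \right)} + 20 z \sin{\left(\frac{2 z^{3}}{3} \right)}}{z^{4} + 4 z^{2} + 4}, which equals f(z).
F(5) = - \frac{10 \sin{\left(\frac{250}{3} \right)}}{27}; F(1) = - \frac{10 \sin{\left(\frac{2}{3} \right)}}{3}.
Integral = F(5) - F(1) = - \frac{10 \sin{\left(\frac{250}{3} \right)}}{27} + \frac{10 \sin{\left(\frac{2}{3} \right)}}{3}.

Antiderivative: F(z) = - \frac{10 \sin{\left(\frac{2 z^{3}}{3} \right)}}{z^{2} + 2}; value = - \frac{10 \sin{\left(\frac{250}{3} \right)}}{27} + \frac{10 \sin{\left(\frac{2}{3} \right)}}{3}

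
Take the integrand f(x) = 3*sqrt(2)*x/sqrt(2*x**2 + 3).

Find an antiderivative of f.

f matches the chain-rule pattern g'(h)*h' with inner function h(x) = x**2 + 3/2; substituting u = h(x) collapses the integral.
Check: d/dx[3*sqrt(2)*sqrt(2*x**2 + 3)/2] = 3*sqrt(2)*x/sqrt(2*x**2 + 3) = f(x).

An antiderivative is F(x) = 3*sqrt(2)*sqrt(2*x**2 + 3)/2.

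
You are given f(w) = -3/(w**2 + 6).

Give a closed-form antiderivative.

An antiderivative is F(w) = -sqrt(6)*atan(sqrt(6)*w/6)/2.

Recover f(w) by differentiating a candidate F(w); any mismatch rules it out.
Check: d/dw[-sqrt(6)*atan(sqrt(6)*w/6)/2] = -3/(w**2 + 6) = f(w).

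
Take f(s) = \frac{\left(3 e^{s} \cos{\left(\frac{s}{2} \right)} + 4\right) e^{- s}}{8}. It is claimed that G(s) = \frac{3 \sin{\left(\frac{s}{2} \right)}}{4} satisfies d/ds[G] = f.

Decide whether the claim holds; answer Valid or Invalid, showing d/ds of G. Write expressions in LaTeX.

d/ds[G] = \frac{3 \cos{\left(\frac{s}{2} \right)}}{8}
d/ds[G] - f(s) = - \frac{e^{- s}}{2} != 0.

Invalid: d/ds[G] - f = - \frac{e^{- s}}{2}, which is not 0.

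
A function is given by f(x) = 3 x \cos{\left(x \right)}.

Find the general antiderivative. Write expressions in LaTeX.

Whatever form F(x) takes, F'(x) = f(x) is non-negotiable.
Check: d/dx[3 x \sin{\left(x \right)} + 3 \cos{\left(x \right)}] = 3 x \cos{\left(x \right)} = f(x).

F(x) = 3 x \sin{\left(x \right)} + 3 \cos{\left(x \right)} + C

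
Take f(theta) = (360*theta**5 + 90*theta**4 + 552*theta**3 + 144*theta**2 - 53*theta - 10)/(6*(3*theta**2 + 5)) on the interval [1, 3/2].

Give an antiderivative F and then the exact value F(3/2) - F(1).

Antiderivative: F(theta) = (60*theta**4 + 20*theta**3 - 16*theta**2 - 4*theta + 9*log(theta**2 + 5/3))/12; value = -3*log(8/3)/4 + 3*log(47/12)/4 + 359/16

A first test for any F(theta): its theta-derivative must equal f(theta) identically.
F(theta) = (60*theta**4 + 20*theta**3 - 16*theta**2 - 4*theta + 9*log(theta**2 + 5/3))/12 is an antiderivative of f.
Check: d/dtheta[(60*theta**4 + 20*theta**3 - 16*theta**2 - 4*theta + 9*log(theta**2 + 5/3))/12] = (360*theta**5 + 90*theta**4 + 552*theta**3 + 144*theta**2 - 53*theta - 10)/(18*theta**2 + 30), which equals f(theta).
F(3/2) = 3*log(47/12)/4 + 439/16; F(1) = 3*log(8/3)/4 + 5.
Integral = F(3/2) - F(1) = -3*log(8/3)/4 + 3*log(47/12)/4 + 359/16.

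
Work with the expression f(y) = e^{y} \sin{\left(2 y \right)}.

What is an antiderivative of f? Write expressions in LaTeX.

Whatever form F(y) takes, F'(y) = f(y) is non-negotiable.
Check: d/dy[\frac{e^{y} \sin{\left(2 y \right)}}{5} - \frac{2 e^{y} \cos{\left(2 y \right)}}{5}] = e^{y} \sin{\left(2 y \right)} = f(y).

An antiderivative is F(y) = \frac{e^{y} \sin{\left(2 y \right)}}{5} - \frac{2 e^{y} \cos{\left(2 y \right)}}{5}.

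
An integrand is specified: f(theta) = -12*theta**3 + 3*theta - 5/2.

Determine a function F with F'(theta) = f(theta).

The integrand splits into summands that can be handled one at a time.
Check: d/dtheta[-(18*theta**4 - 9*theta**2 + 15*theta + 8)/6] = -12*theta**3 + 3*theta - 5/2 = f(theta).

An antiderivative is F(theta) = -(18*theta**4 - 9*theta**2 + 15*theta + 8)/6.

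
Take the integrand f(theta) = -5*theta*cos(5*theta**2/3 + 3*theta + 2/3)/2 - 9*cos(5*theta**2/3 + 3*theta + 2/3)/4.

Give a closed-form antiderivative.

f matches the chain-rule pattern g'(h)*h' with inner function h(theta) = 5*theta**2/3 + 3*theta + 2/3; substituting u = h(theta) collapses the integral.
Check: d/dtheta[-3*sin(5*theta**2/3 + 3*theta + 2/3)/4] = -5*theta*cos(5*theta**2/3 + 3*theta + 2/3)/2 - 9*cos(5*theta**2/3 + 3*theta + 2/3)/4 = f(theta).

An antiderivative is F(theta) = -3*sin(5*theta**2/3 + 3*theta + 2/3)/4.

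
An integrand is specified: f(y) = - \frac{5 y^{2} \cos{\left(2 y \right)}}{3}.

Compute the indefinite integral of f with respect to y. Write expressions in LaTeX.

F(y) = \frac{5 \left(- 2 y^{2} \sin{\left(2 y \right)} - 2 y \cos{\left(2 y \right)} + \sin{\left(2 y \right)}\right)}{12} + C

For F(y) to be correct the identity F'(y) - f(y) = 0 must hold.
Check: d/dy[\frac{5 \left(- 2 y^{2} \sin{\left(2 y \right)} - 2 y \cos{\left(2 y \right)} + \sin{\left(2 y \right)}\right)}{12}] = - \frac{5 y^{2} \cos{\left(2 y \right)}}{3} = f(y).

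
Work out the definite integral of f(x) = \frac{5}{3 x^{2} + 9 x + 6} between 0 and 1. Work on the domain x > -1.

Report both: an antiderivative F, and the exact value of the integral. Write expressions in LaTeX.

Antiderivative: F(x) = \frac{5 \left(\log{\left(x + 1 \right)} - \log{\left(x + 2 \right)}\right)}{3}; value = - \frac{5 \log{\left(3 \right)}}{3} + \frac{10 \log{\left(2 \right)}}{3}

The denominator factors as 3 \left(x + 1\right) \left(x + 2\right); partial fractions split f into directly integrable pieces: - \frac{5}{3 \left(x + 2\right)} + \frac{5}{3 \left(x + 1\right)}.
F(x) = \frac{5 \left(\log{\left(x + 1 \right)} - \log{\left(x + 2 \right)}\right)}{3} is an antiderivative of f.
Check: d/dx[\frac{5 \left(\log{\left(x + 1 \right)} - \log{\left(x + 2 \right)}\right)}{3}] = \frac{5}{3 x^{2} + 9 x + 6} = f(x).
F(1) = - \frac{5 \log{\left(3 \right)}}{3} + \frac{5 \log{\left(2 \right)}}{3}; F(0) = - \frac{5 \log{\left(2 \right)}}{3}.
Integral = F(1) - F(0) = - \frac{5 \log{\left(3 \right)}}{3} + \frac{10 \log{\left(2 \right)}}{3}.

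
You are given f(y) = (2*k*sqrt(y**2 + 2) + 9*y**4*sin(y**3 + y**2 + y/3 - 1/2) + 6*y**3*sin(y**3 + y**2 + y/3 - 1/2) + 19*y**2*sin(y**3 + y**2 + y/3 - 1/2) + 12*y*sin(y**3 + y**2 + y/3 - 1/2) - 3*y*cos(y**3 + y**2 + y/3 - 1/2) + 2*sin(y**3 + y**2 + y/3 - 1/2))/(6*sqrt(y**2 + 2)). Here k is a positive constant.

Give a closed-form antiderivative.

A first test for any F(y): its y-derivative must equal f(y) identically.
Check: d/dy[(2*k*y - 3*sqrt(y**2 + 2)*cos(y**3 + y**2 + y/3 - 1/2))/6] = (2*k*sqrt(y**2 + 2) + 9*y**4*sin(y**3 + y**2 + y/3 - 1/2) + 6*y**3*sin(y**3 + y**2 + y/3 - 1/2) + 19*y**2*sin(y**3 + y**2 + y/3 - 1/2) + 12*y*sin(y**3 + y**2 + y/3 - 1/2) - 3*y*cos(y**3 + y**2 + y/3 - 1/2) + 2*sin(y**3 + y**2 + y/3 - 1/2))/(6*sqrt(y**2 + 2)) = f(y).

An antiderivative is F(y) = (2*k*y - 3*sqrt(y**2 + 2)*cos(y**3 + y**2 + y/3 - 1/2))/6.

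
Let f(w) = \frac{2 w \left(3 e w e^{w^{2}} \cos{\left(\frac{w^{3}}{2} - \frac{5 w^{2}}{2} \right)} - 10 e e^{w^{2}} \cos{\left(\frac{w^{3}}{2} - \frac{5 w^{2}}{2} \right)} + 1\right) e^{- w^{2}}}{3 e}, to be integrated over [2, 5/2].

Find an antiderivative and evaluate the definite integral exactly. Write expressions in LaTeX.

Antiderivative: F(w) = \frac{4 \sin{\left(\frac{w^{3}}{2} - \frac{5 w^{2}}{2} \right)}}{3} - \frac{e^{- w^{2}}}{3 e}; value = - \frac{4 \sin{\left(\frac{125}{16} \right)}}{3} + \frac{4 \sin{\left(6 \right)}}{3} - \frac{1}{3 e^{\frac{29}{4}}} + \frac{1}{3 e^{5}}

A candidate is checked by its d/dw: the result must match f(w).
F(w) = \frac{4 \sin{\left(\frac{w^{3}}{2} - \frac{5 w^{2}}{2} \right)}}{3} - \frac{e^{- w^{2}}}{3 e} is an antiderivative of f.
Check: d/dw[\frac{4 \sin{\left(\frac{w^{3}}{2} - \frac{5 w^{2}}{2} \right)}}{3} - \frac{e^{- w^{2}}}{3 e}] = \frac{\left(6 e w^{2} e^{w^{2}} \cos{\left(\frac{w^{3}}{2} - \frac{5 w^{2}}{2} \right)} - 20 e w e^{w^{2}} \cos{\left(\frac{w^{3}}{2} - \frac{5 w^{2}}{2} \right)} + 2 w\right) e^{- w^{2}}}{3 e}, which equals f(w).
F(5/2) = - \frac{4 \sin{\left(\frac{125}{16} \right)}}{3} - \frac{1}{3 e^{\frac{29}{4}}}; F(2) = - \frac{1}{3 e^{5}} - \frac{4 \sin{\left(6 \right)}}{3}.
Integral = F(5/2) - F(2) = - \frac{4 \sin{\left(\frac{125}{16} \right)}}{3} + \frac{4 \sin{\left(6 \right)}}{3} - \frac{1}{3 e^{\frac{29}{4}}} + \frac{1}{3 e^{5}}.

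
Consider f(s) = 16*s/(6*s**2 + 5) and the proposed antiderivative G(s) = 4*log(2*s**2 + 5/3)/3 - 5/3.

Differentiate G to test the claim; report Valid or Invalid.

d/ds[G] = 16*s/(6*s**2 + 5)
This equals f(s) exactly, so the claim holds.

Valid - differentiating G returns exactly f.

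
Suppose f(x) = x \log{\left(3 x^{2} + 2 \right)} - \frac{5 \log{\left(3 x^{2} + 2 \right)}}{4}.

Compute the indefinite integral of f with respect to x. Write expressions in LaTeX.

F(x) = \frac{x^{2} \log{\left(3 x^{2} + 2 \right)}}{2} - \frac{x^{2}}{2} - \frac{5 x \log{\left(3 x^{2} + 2 \right)}}{4} + \frac{5 x}{2} + \frac{\log{\left(x^{2} + \frac{2}{3} \right)}}{3} - \frac{5 \sqrt{6} \operatorname{atan}{\left(\frac{\sqrt{6} x}{2} \right)}}{6} + C

Integrate term by term and add the pieces.
Check: d/dx[\frac{x^{2} \log{\left(3 x^{2} + 2 \right)}}{2} - \frac{x^{2}}{2} - \frac{5 x \log{\left(3 x^{2} + 2 \right)}}{4} + \frac{5 x}{2} + \frac{\log{\left(x^{2} + \frac{2}{3} \right)}}{3} - \frac{5 \sqrt{6} \operatorname{atan}{\left(\frac{\sqrt{6} x}{2} \right)}}{6}] = x \log{\left(3 x^{2} + 2 \right)} - \frac{5 \log{\left(3 x^{2} + 2 \right)}}{4} = f(x).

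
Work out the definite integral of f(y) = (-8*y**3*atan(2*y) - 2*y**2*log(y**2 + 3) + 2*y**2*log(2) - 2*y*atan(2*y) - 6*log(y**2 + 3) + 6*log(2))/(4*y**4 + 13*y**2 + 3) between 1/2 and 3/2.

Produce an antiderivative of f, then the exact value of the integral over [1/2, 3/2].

Recognize the product-rule pattern: f = u'v + uv' with u = -atan(2*y), v = log(y**2/2 + 3/2), so integration by parts undoes it.
F(y) = -log(y**2/2 + 3/2)*atan(2*y) is an antiderivative of f.
Check: d/dy[-log(y**2/2 + 3/2)*atan(2*y)] = (-8*y**3*atan(2*y) - 2*y**2*log(y**2 + 3) + 2*y**2*log(2) - 2*y*atan(2*y) - 6*log(y**2 + 3) + 6*log(2))/(4*y**4 + 13*y**2 + 3) = f(y).
F(3/2) = -log(21/8)*atan(3); F(1/2) = -pi*log(13/8)/4.
Integral = F(3/2) - F(1/2) = -log(21/8)*atan(3) + pi*log(13/8)/4.

Antiderivative: F(y) = -log(y**2/2 + 3/2)*atan(2*y); value = -log(21/8)*atan(3) + pi*log(13/8)/4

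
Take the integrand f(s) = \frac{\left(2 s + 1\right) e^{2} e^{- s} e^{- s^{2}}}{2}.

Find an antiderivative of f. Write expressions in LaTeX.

The substitution u = - s^{2} - s + 2 works: f is exactly (dF/du)*(du/ds) for that inner function.
Check: d/ds[- \frac{e^{2} e^{- s} e^{- s^{2}}}{2}] = \frac{\left(2 s e^{2} + e^{2}\right) e^{- s} e^{- s^{2}}}{2}, which equals f(s).

An antiderivative is F(s) = - \frac{e^{2} e^{- s} e^{- s^{2}}}{2}.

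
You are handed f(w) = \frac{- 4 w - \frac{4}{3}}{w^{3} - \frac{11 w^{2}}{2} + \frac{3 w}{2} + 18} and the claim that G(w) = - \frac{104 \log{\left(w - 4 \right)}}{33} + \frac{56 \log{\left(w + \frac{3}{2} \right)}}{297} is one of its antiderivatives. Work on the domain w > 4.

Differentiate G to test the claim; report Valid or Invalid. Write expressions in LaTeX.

d/dw[G] = \frac{- 160 w - 296}{54 w^{2} - 135 w - 324}
d/dw[G] - f(w) = - \frac{80}{27 w - 81} != 0.

Invalid: d/dw[G] - f = - \frac{80}{27 w - 81}, which is not 0.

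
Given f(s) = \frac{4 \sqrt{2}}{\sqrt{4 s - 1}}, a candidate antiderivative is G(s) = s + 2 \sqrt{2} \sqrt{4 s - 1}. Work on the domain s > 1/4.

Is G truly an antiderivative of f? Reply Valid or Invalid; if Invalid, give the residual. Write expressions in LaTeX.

Invalid: d/ds[G] - f = 1, which is not 0.

d/ds[G] = \frac{\sqrt{4 s - 1} + 4 \sqrt{2}}{\sqrt{4 s - 1}}
d/ds[G] - f(s) = 1 != 0.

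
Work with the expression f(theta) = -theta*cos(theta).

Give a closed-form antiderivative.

A candidate is checked by its d/dtheta: the result must match f(theta).
Check: d/dtheta[-theta*sin(theta) - cos(theta)] = -theta*cos(theta) = f(theta).

An antiderivative is F(theta) = -theta*sin(theta) - cos(theta).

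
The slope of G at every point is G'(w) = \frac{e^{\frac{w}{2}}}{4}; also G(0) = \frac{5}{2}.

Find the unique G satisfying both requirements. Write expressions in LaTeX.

G(w) = \frac{e^{\frac{w}{2}}}{2} + 2

For G(w) to be correct, d/dw[G] must agree with the stated G'(w) identically.
A general antiderivative is \frac{e^{\frac{w}{2}}}{2} + C.
The condition gives C = \frac{5}{2} - (\frac{1}{2}) = 2.
So G(w) = \frac{e^{\frac{w}{2}}}{2} + 2.
Check: d/dw[\frac{e^{\frac{w}{2}}}{2} + 2] = \frac{e^{\frac{w}{2}}}{4} = G'(w).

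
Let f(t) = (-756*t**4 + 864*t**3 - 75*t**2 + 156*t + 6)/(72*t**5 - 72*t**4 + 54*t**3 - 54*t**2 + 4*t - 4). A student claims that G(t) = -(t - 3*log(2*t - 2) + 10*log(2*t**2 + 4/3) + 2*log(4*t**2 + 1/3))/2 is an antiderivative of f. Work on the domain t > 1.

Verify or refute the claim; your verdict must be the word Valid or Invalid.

Invalid: d/dt[G] - f = -1/2, which is not 0.

d/dt[G] = (-36*t**5 - 720*t**4 + 837*t**3 - 48*t**2 + 154*t + 8)/(72*t**5 - 72*t**4 + 54*t**3 - 54*t**2 + 4*t - 4)
d/dt[G] - f(t) = -1/2 != 0.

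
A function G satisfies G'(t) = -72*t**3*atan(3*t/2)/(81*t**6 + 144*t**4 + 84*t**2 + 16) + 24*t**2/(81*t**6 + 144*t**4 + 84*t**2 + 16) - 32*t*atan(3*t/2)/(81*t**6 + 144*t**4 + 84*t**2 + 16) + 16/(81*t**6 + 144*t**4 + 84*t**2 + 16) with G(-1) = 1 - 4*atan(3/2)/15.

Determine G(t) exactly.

Recognize the product-rule pattern: G'(t) = u'v + uv' with u = 2/(3*(3*t**2/2 + 1)), v = atan(3*t/2), so integration by parts undoes it.
A general antiderivative is 2*atan(3*t/2)/(3*(3*t**2/2 + 1)) + C.
The condition gives C = 1 - 4*atan(3/2)/15 - (-4*atan(3/2)/15) = 1.
So G(t) = 1 + 2*atan(3*t/2)/(3*(3*t**2/2 + 1)).
Check: d/dt[1 + 2*atan(3*t/2)/(3*(3*t**2/2 + 1))] = (-72*t**3*atan(3*t/2) + 24*t**2 - 32*t*atan(3*t/2) + 16)/(81*t**6 + 144*t**4 + 84*t**2 + 16), which equals G'(t).

G(t) = 1 + 2*atan(3*t/2)/(3*(3*t**2/2 + 1))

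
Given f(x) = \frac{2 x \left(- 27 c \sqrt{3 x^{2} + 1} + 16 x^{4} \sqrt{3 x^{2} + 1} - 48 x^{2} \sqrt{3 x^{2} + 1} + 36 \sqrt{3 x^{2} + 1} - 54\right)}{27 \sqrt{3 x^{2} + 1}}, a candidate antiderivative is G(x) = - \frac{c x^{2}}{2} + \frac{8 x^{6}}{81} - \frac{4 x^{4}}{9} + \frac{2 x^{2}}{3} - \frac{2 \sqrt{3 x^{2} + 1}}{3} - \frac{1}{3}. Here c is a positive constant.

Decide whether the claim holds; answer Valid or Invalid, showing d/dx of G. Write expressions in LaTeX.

d/dx[G] = \frac{- 27 c x \sqrt{3 x^{2} + 1} + 16 x^{5} \sqrt{3 x^{2} + 1} - 48 x^{3} \sqrt{3 x^{2} + 1} + 36 x \sqrt{3 x^{2} + 1} - 54 x}{27 \sqrt{3 x^{2} + 1}}
d/dx[G] - f(x) = \frac{27 c x \sqrt{3 x^{2} + 1} - 16 x^{5} \sqrt{3 x^{2} + 1} + 48 x^{3} \sqrt{3 x^{2} + 1} - 36 x \sqrt{3 x^{2} + 1} + 54 x}{27 \sqrt{3 x^{2} + 1}} != 0.

Invalid: d/dx[G] - f = \frac{27 c x \sqrt{3 x^{2} + 1} - 16 x^{5} \sqrt{3 x^{2} + 1} + 48 x^{3} \sqrt{3 x^{2} + 1} - 36 x \sqrt{3 x^{2} + 1} + 54 x}{27 \sqrt{3 x^{2} + 1}}, which is not 0.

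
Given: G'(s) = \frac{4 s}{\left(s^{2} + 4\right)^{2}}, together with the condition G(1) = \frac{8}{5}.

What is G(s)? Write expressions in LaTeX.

The substitution u = 2 s^{2} + 8 works: G'(s) is exactly (dG/du)*(du/ds) for that inner function.
A general antiderivative is - \frac{4}{2 s^{2} + 8} + C.
The condition gives C = \frac{8}{5} - (- \frac{2}{5}) = 2.
So G(s) = \frac{2 \left(s^{2} + 3\right)}{s^{2} + 4}.
Check: d/ds[\frac{2 \left(s^{2} + 3\right)}{s^{2} + 4}] = \frac{4 s}{s^{4} + 8 s^{2} + 16}, which equals G'(s).

G(s) = \frac{2 \left(s^{2} + 3\right)}{s^{2} + 4}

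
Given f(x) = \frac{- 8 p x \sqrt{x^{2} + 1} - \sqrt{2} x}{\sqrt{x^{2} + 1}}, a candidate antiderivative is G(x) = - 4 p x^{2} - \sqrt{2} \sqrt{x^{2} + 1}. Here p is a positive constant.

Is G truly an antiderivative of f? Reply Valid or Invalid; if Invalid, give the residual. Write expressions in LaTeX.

d/dx[G] = \frac{- 8 p x \sqrt{x^{2} + 1} - \sqrt{2} x}{\sqrt{x^{2} + 1}}
This equals f(x) exactly, so the claim holds.

Valid - the claim checks out under differentiation.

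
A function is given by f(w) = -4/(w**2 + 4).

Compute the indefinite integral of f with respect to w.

F(w) = -2*atan(w/2) + C

For F(w) to be correct the identity F'(w) - f(w) = 0 must hold.
Check: d/dw[-2*atan(w/2)] = -4/(w**2 + 4) = f(w).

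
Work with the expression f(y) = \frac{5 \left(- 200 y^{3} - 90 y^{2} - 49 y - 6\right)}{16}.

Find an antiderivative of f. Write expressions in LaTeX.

An antiderivative is F(y) = - \frac{5 \left(10 y^{2} + 3 y + 2\right)^{2}}{32}.

f matches the chain-rule pattern g'(h)*h' with inner function h(y) = \frac{5 y^{2}}{2} + \frac{3 y}{4} + \frac{1}{2}; substituting u = h(y) collapses the integral.
Check: d/dy[- \frac{5 \left(10 y^{2} + 3 y + 2\right)^{2}}{32}] = - \frac{125 y^{3}}{2} - \frac{225 y^{2}}{8} - \frac{245 y}{16} - \frac{15}{8}, which equals f(y).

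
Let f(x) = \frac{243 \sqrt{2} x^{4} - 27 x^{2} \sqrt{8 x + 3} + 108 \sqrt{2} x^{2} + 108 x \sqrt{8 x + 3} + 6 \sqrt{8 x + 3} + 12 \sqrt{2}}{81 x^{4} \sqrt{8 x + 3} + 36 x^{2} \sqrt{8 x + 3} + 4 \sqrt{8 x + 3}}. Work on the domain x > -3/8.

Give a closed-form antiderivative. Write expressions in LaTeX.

An antiderivative is F(x) = \frac{\frac{x}{2} - 1}{\frac{3 x^{2}}{2} + \frac{1}{3}} + \frac{3 \sqrt{4 x + \frac{3}{2}}}{2}.

Differentiate the proposed F(x) back; it has to land on f(x) exactly.
Check: d/dx[\frac{\frac{x}{2} - 1}{\frac{3 x^{2}}{2} + \frac{1}{3}} + \frac{3 \sqrt{4 x + \frac{3}{2}}}{2}] = \frac{243 \sqrt{2} x^{4} - 27 x^{2} \sqrt{8 x + 3} + 108 \sqrt{2} x^{2} + 108 x \sqrt{8 x + 3} + 6 \sqrt{8 x + 3} + 12 \sqrt{2}}{81 x^{4} \sqrt{8 x + 3} + 36 x^{2} \sqrt{8 x + 3} + 4 \sqrt{8 x + 3}} = f(x).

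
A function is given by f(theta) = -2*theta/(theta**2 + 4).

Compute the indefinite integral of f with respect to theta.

F(theta) = -log(theta**2 + 4) + C

f matches the chain-rule pattern g'(h)*h' with inner function h(theta) = theta**2 + 4; substituting u = h(theta) collapses the integral.
Check: d/dtheta[-log(theta**2 + 4)] = -2*theta/(theta**2 + 4) = f(theta).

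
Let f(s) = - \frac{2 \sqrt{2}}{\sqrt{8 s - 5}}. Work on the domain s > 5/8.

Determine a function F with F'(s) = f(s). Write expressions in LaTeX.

An antiderivative is F(s) = - \frac{\sqrt{2} \sqrt{8 s - 5}}{2}.

Recover f(s) by differentiating a candidate F(s); any mismatch rules it out.
Check: d/ds[- \frac{\sqrt{2} \sqrt{8 s - 5}}{2}] = - \frac{2 \sqrt{2}}{\sqrt{8 s - 5}} = f(s).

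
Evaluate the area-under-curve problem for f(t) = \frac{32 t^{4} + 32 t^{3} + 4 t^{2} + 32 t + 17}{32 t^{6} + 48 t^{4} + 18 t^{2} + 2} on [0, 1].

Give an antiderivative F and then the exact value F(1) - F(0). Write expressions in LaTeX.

An antiderivative F(t) passes only if d/dt[F] lands on f(t) exactly.
F(t) = \frac{20 t^{2} \operatorname{atan}{\left(t \right)} + 12 t + 5 \operatorname{atan}{\left(t \right)} - 4}{2 \left(4 t^{2} + 1\right)} is an antiderivative of f.
Check: d/dt[\frac{20 t^{2} \operatorname{atan}{\left(t \right)} + 12 t + 5 \operatorname{atan}{\left(t \right)} - 4}{2 \left(4 t^{2} + 1\right)}] = \frac{32 t^{4} + 32 t^{3} + 4 t^{2} + 32 t + 17}{32 t^{6} + 48 t^{4} + 18 t^{2} + 2} = f(t).
F(1) = \frac{4}{5} + \frac{5 \pi}{8}; F(0) = -2.
Integral = F(1) - F(0) = \frac{5 \pi}{8} + \frac{14}{5}.

Antiderivative: F(t) = \frac{20 t^{2} \operatorname{atan}{\left(t \right)} + 12 t + 5 \operatorname{atan}{\left(t \right)} - 4}{2 \left(4 t^{2} + 1\right)}; value = \frac{5 \pi}{8} + \frac{14}{5}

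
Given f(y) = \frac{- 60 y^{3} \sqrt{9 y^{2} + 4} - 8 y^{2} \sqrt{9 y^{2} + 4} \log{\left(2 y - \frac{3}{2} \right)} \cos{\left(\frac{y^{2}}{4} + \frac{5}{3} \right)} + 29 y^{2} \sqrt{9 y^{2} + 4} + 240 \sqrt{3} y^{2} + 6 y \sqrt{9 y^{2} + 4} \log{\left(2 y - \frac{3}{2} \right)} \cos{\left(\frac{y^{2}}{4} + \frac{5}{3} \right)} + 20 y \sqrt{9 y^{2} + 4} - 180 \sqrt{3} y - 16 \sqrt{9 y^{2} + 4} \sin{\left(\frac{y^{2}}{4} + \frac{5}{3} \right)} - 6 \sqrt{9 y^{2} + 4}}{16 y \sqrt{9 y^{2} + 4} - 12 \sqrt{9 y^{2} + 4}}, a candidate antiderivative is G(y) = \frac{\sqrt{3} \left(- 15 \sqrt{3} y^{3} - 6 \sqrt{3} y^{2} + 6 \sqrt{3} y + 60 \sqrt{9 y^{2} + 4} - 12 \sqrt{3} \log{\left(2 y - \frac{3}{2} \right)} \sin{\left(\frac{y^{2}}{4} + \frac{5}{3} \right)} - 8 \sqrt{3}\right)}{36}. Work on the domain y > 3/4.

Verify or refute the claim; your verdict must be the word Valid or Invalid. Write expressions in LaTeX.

Valid - differentiating G returns exactly f.

d/dy[G] = \frac{- 60 y^{3} \sqrt{9 y^{2} + 4} - 8 y^{2} \sqrt{9 y^{2} + 4} \log{\left(2 y - \frac{3}{2} \right)} \cos{\left(\frac{y^{2}}{4} + \frac{5}{3} \right)} + 29 y^{2} \sqrt{9 y^{2} + 4} + 240 \sqrt{3} y^{2} + 6 y \sqrt{9 y^{2} + 4} \log{\left(2 y - \frac{3}{2} \right)} \cos{\left(\frac{y^{2}}{4} + \frac{5}{3} \right)} + 20 y \sqrt{9 y^{2} + 4} - 180 \sqrt{3} y - 16 \sqrt{9 y^{2} + 4} \sin{\left(\frac{y^{2}}{4} + \frac{5}{3} \right)} - 6 \sqrt{9 y^{2} + 4}}{16 y \sqrt{9 y^{2} + 4} - 12 \sqrt{9 y^{2} + 4}}
This equals f(y) exactly, so the claim holds.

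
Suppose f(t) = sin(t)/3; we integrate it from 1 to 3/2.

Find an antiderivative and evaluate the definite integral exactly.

Any candidate F(t) must reproduce f(t) exactly when differentiated.
F(t) = -cos(t)/3 is an antiderivative of f.
Check: d/dt[-cos(t)/3] = sin(t)/3 = f(t).
F(3/2) = -cos(3/2)/3; F(1) = -cos(1)/3.
Integral = F(3/2) - F(1) = -cos(3/2)/3 + cos(1)/3.

Antiderivative: F(t) = -cos(t)/3; value = -cos(3/2)/3 + cos(1)/3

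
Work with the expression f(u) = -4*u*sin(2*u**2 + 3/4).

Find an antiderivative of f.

f matches the chain-rule pattern g'(h)*h' with inner function h(u) = 2*u**2 + 3/4; substituting w = h(u) collapses the integral.
Check: d/du[cos(2*u**2 + 3/4)] = -4*u*sin(2*u**2 + 3/4) = f(u).

An antiderivative is F(u) = cos(2*u**2 + 3/4).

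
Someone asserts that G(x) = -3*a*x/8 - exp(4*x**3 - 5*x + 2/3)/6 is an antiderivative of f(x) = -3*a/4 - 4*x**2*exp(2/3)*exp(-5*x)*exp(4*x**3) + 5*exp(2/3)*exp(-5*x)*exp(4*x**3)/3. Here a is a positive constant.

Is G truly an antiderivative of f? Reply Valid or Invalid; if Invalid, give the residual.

d/dx[G] = -3*a/8 - 2*x**2*exp(2/3)*exp(-5*x)*exp(4*x**3) + 5*exp(2/3)*exp(-5*x)*exp(4*x**3)/6
d/dx[G] - f(x) = (9*a*exp(5*x) + 48*x**2*exp(2/3)*exp(4*x**3) - 20*exp(2/3)*exp(4*x**3))*exp(-5*x)/24 != 0.

Invalid: d/dx[G] - f = (9*a*exp(5*x) + 48*x**2*exp(2/3)*exp(4*x**3) - 20*exp(2/3)*exp(4*x**3))*exp(-5*x)/24, which is not 0.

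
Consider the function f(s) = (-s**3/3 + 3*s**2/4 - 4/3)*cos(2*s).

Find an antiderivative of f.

An antiderivative F(s) passes only if d/ds[F] lands on f(s) exactly.
Check: d/ds[-s**3*sin(2*s)/6 + 3*s**2*sin(2*s)/8 - s**2*cos(2*s)/4 + s*sin(2*s)/4 + 3*s*cos(2*s)/8 - 41*sin(2*s)/48 + cos(2*s)/8] = -s**3*cos(2*s)/3 + 3*s**2*cos(2*s)/4 - 4*cos(2*s)/3, which equals f(s).

An antiderivative is F(s) = -s**3*sin(2*s)/6 + 3*s**2*sin(2*s)/8 - s**2*cos(2*s)/4 + s*sin(2*s)/4 + 3*s*cos(2*s)/8 - 41*sin(2*s)/48 + cos(2*s)/8.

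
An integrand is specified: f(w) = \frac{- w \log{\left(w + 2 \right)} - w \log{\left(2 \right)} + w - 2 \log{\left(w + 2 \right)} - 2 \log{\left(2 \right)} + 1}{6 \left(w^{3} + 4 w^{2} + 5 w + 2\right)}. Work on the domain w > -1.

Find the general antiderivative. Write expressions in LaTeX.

F(w) = \frac{\log{\left(2 w + 4 \right)}}{6 \left(w + 1\right)} + C

Recognize the product-rule pattern: f = u'v + uv' with u = \frac{1}{2 \left(3 w + 3\right)}, v = \log{\left(2 w + 4 \right)}, so integration by parts undoes it.
Check: d/dw[\frac{\log{\left(2 w + 4 \right)}}{6 \left(w + 1\right)}] = \frac{- w \log{\left(w + 2 \right)} - w \log{\left(2 \right)} + w - 2 \log{\left(w + 2 \right)} - 2 \log{\left(2 \right)} + 1}{6 w^{3} + 24 w^{2} + 30 w + 12}, which equals f(w).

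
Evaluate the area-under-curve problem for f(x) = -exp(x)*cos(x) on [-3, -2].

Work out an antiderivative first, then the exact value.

Antiderivative: F(x) = (-sin(x) - cos(x))*exp(x)/2; value = exp(-3)*cos(3)/2 - exp(-3)*sin(3)/2 - exp(-2)*cos(2)/2 + exp(-2)*sin(2)/2

An antiderivative F(x) passes only if d/dx[F] lands on f(x) exactly.
F(x) = (-sin(x) - cos(x))*exp(x)/2 is an antiderivative of f.
Check: d/dx[(-sin(x) - cos(x))*exp(x)/2] = -exp(x)*cos(x) = f(x).
F(-2) = -exp(-2)*cos(2)/2 + exp(-2)*sin(2)/2; F(-3) = exp(-3)*sin(3)/2 - exp(-3)*cos(3)/2.
Integral = F(-2) - F(-3) = exp(-3)*cos(3)/2 - exp(-3)*sin(3)/2 - exp(-2)*cos(2)/2 + exp(-2)*sin(2)/2.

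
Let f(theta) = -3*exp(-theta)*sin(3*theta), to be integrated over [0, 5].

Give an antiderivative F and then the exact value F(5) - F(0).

Check any antiderivative F(theta) by computing F'(theta) and comparing it with f(theta).
F(theta) = 3*exp(-theta)*sin(3*theta)/10 + 9*exp(-theta)*cos(3*theta)/10 is an antiderivative of f.
Check: d/dtheta[3*exp(-theta)*sin(3*theta)/10 + 9*exp(-theta)*cos(3*theta)/10] = -3*exp(-theta)*sin(3*theta) = f(theta).
F(5) = 9*exp(-5)*cos(15)/10 + 3*exp(-5)*sin(15)/10; F(0) = 9/10.
Integral = F(5) - F(0) = -9/10 + 9*exp(-5)*cos(15)/10 + 3*exp(-5)*sin(15)/10.

Antiderivative: F(theta) = 3*exp(-theta)*sin(3*theta)/10 + 9*exp(-theta)*cos(3*theta)/10; value = -9/10 + 9*exp(-5)*cos(15)/10 + 3*exp(-5)*sin(15)/10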